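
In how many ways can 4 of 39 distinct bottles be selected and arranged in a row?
P(39,4) = 39!/(39-4)! = 1974024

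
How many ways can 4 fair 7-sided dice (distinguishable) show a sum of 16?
Coefficient of x^16 in (x + x² + ... + x^7)^4. By inclusion-exclusion on dice exceeding 7: Σ_j (-1)^j C(4,j)·C(16-1-7j, 3) = C(4,0)·C(15,3) - C(4,1)·C(8,3) = 1·455 - 4·56 = 231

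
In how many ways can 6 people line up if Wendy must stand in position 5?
Fix one position: (6-1)! = 120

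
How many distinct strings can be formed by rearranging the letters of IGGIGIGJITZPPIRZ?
16! / (1! × 1! × 2! × 1! × 2! × 5! × 4!) = 1816214400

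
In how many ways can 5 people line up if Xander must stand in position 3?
Fix one position: (5-1)! = 24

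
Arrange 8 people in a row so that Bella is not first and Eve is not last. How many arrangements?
By inclusion-exclusion: 8! - 2×(8-1)! + (8-2)! = 40320 - 10080 + 720 = 30960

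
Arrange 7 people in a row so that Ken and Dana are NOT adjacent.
Total - adjacent = 7! - (7-1)!×2 = 5040 - 1440 = 3600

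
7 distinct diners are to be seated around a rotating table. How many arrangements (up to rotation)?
Circular: fix one position, arrange the rest. (7-1)! = 720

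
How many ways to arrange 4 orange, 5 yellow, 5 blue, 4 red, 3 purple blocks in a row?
21! / (4! × 5! × 5! × 4! × 3!) = 1026615189600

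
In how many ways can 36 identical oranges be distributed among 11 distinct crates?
C(36+11-1, 11-1) = C(46, 10) = 4076350421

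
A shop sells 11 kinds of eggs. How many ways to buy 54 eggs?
C(54+11-1, 11-1) = C(64, 10) = 151473214816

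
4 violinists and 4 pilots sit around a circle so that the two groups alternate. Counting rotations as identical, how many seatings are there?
Fix one of the violinists: (4-1)! ways for the remaining violinists, × 4! ways for the pilots = 6 × 24 = 144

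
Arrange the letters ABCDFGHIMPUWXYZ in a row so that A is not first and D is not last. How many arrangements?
By inclusion-exclusion: 15! - 2×(15-1)! + (15-2)! = 1307674368000 - 174356582400 + 6227020800 = 1139544806400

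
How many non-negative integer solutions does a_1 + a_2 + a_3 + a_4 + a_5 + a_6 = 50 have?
C(50+6-1, 6-1) = C(55, 5) = 3478761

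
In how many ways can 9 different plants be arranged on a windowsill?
9! = 362880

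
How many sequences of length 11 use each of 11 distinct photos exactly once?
11! = 39916800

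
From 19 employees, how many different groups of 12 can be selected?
C(19,12) = 19!/(12!×7!) = 50388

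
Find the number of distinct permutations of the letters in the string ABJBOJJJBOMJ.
12! / (2! × 1! × 5! × 3! × 1!) = 332640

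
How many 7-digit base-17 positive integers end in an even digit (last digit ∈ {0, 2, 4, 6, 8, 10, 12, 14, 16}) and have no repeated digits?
Last∈{0,2,4,6,8,10,12,14,16}. Last=0: 5765760. Last nonzero: 8×15×P(15,5) = 43243200. Total = 49008960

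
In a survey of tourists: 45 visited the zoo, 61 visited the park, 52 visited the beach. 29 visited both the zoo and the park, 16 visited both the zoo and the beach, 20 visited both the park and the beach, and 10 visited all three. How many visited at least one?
|A∪B∪C| = 45+61+52-29-16-20+10 = 103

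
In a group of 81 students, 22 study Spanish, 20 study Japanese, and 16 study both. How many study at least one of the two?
|A∪B| = |A| + |B| - |A∩B| = 22 + 20 - 16 = 26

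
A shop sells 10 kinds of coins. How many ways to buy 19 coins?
C(19+10-1, 10-1) = C(28, 9) = 6906900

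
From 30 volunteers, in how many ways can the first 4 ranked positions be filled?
P(30,4) = 30!/(30-4)! = 657720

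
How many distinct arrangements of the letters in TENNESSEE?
9! / (1! × 4! × 2! × 2!) = 3780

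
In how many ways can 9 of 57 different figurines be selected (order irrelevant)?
C(57,9) = 57!/(9!×48!) = 8996462475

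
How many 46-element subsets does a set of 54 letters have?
C(54,46) = 54!/(46!×8!) = 1040465790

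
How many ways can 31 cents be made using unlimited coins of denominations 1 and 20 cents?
Coefficient of x^31 in 1/(1-x^1) · 1/(1-x^20). Use j coins of 20 for j = 0..⌊31/20⌋ = 1, the rest in 1s: 1 + 1 = 2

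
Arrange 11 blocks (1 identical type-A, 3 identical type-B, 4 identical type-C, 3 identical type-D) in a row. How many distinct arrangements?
11! / (1! × 3! × 4! × 3!) = 46200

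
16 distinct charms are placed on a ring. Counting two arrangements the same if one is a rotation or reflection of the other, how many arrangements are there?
(16-1)!/2 = 1307674368000/2 = 653837184000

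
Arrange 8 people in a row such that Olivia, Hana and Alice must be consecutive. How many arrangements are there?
Treat the 3 as one block: (8-3+1)! × 3! = 720 × 6 = 4320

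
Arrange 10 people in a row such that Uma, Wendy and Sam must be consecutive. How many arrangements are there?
Treat the 3 as one block: (10-3+1)! × 3! = 40320 × 6 = 241920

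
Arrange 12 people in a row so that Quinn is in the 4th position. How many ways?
Fix one position: (12-1)! = 39916800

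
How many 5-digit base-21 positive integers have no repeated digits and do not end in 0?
Last digit: 20 nonzero choices. First digit: 19 (nonzero, ≠last). Middle 3: P(19,3) = 5814. Total = 2209320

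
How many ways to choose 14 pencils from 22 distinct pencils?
C(22,14) = 22!/(14!×8!) = 319770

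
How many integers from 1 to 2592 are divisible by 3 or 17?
⌊2592/3⌋ + ⌊2592/17⌋ - ⌊2592/51⌋ = 864 + 152 - 50 = 966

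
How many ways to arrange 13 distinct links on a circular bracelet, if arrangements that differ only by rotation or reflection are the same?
(13-1)!/2 = 479001600/2 = 239500800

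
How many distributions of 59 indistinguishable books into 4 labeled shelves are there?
C(59+4-1, 4-1) = C(62, 3) = 37820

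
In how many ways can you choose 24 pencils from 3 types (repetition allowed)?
C(24+3-1, 3-1) = C(26, 2) = 325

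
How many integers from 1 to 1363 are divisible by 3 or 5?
⌊1363/3⌋ + ⌊1363/5⌋ - ⌊1363/15⌋ = 454 + 272 - 90 = 636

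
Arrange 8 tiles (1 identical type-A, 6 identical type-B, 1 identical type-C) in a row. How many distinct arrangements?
8! / (1! × 6! × 1!) = 56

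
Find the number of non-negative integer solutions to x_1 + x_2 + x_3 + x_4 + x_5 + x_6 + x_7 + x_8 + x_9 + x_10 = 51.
C(51+10-1, 10-1) = C(60, 9) = 14783142660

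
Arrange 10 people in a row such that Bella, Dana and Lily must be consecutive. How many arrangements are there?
Treat the 3 as one block: (10-3+1)! × 3! = 40320 × 6 = 241920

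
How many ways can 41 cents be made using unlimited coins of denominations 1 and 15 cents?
Coefficient of x^41 in 1/(1-x^1) · 1/(1-x^15). Use j coins of 15 for j = 0..⌊41/15⌋ = 2, the rest in 1s: 2 + 1 = 3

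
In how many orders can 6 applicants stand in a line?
6! = 720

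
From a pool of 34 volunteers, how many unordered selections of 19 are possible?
C(34,19) = 34!/(19!×15!) = 1855967520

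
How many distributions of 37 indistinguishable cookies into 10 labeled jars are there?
C(37+10-1, 10-1) = C(46, 9) = 1101716330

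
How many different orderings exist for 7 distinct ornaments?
7! = 5040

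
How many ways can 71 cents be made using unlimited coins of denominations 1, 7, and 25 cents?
Coefficient of x^71 in 1/(1-x^1) · 1/(1-x^7) · 1/(1-x^25). Case on j = number of 25-cent coins (j = 0..2); remainder r = 71 - 25j is made from {1,7} in ⌊r/7⌋+1 ways. r = 71, 46, 21 → 11 + 7 + 4 = 22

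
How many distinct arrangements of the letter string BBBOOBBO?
8! / (3! × 5!) = 56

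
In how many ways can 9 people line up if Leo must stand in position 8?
Fix one position: (9-1)! = 40320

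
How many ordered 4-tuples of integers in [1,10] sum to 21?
Coefficient of x^21 in (x + x² + ... + x^10)^4. By inclusion-exclusion on dice exceeding 10: Σ_j (-1)^j C(4,j)·C(21-1-10j, 3) = C(4,0)·C(20,3) - C(4,1)·C(10,3) = 1·1140 - 4·120 = 660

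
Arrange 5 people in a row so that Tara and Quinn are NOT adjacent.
Total - adjacent = 5! - (5-1)!×2 = 120 - 48 = 72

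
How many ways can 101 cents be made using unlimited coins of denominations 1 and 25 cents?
Coefficient of x^101 in 1/(1-x^1) · 1/(1-x^25). Use j coins of 25 for j = 0..⌊101/25⌋ = 4, the rest in 1s: 4 + 1 = 5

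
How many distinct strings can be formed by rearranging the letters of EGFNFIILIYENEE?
14! / (1! × 3! × 2! × 2! × 1! × 1! × 4!) = 151351200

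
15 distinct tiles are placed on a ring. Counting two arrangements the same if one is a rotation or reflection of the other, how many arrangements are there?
(15-1)!/2 = 87178291200/2 = 43589145600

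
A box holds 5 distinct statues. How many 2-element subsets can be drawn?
C(5,2) = 5!/(2!×3!) = 10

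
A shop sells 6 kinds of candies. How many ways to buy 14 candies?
C(14+6-1, 6-1) = C(19, 5) = 11628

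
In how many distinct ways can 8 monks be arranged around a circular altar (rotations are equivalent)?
Circular: fix one position, arrange the rest. (8-1)! = 5040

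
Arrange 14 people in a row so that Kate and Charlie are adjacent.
Treat as block: (14-1)! × 2! = 6227020800 × 2 = 12454041600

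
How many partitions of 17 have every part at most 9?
Let r_j(i) = number of partitions of i into parts ≤ j, for i = 0..17. r_1(i) = 1 for all i; r_j(i) = r_{j-1}(i) + r_j(i-j). Rows j = 2..9: ≤2: 1 1 2 2 3 3 4 4 5 5 6 6 7 7 8 8 9 9; ≤3: 1 1 2 3 4 5 7 8 10 12 14 16 19 21 24 27 30 33; ≤4: 1 1 2 3 5 6 9 11 15 18 23 27 34 39 47 54 64 72; ≤5: 1 1 2 3 5 7 10 13 18 23 30 37 47 57 70 84 101 119; ≤6: 1 1 2 3 5 7 11 14 20 26 35 44 58 71 90 110 136 163; ≤7: 1 1 2 3 5 7 11 15 21 28 38 49 65 82 105 131 164 201; ≤8: 1 1 2 3 5 7 11 15 22 29 40 52 70 89 116 146 186 230; ≤9: 1 1 2 3 5 7 11 15 22 30 41 54 73 94 123 157 201 252. r_9(17) = 252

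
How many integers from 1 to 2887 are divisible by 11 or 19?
⌊2887/11⌋ + ⌊2887/19⌋ - ⌊2887/209⌋ = 262 + 151 - 13 = 400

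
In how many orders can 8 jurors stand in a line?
8! = 40320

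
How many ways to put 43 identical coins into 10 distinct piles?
C(43+10-1, 10-1) = C(52, 9) = 3679075400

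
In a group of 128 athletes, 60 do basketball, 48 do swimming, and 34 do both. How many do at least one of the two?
|A∪B| = |A| + |B| - |A∩B| = 60 + 48 - 34 = 74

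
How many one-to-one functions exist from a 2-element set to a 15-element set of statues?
P(15,2) = 15!/(15-2)! = 210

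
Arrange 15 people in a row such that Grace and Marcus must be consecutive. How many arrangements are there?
Treat the 2 as one block: (15-2+1)! × 2! = 87178291200 × 2 = 174356582400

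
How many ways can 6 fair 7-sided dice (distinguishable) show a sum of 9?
Coefficient of x^9 in (x + x² + ... + x^7)^6. By inclusion-exclusion on dice exceeding 7: Σ_j (-1)^j C(6,j)·C(9-1-7j, 5) = C(6,0)·C(8,5) = 1·56 = 56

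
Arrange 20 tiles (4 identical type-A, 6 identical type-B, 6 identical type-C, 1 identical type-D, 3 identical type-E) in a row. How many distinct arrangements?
20! / (4! × 6! × 6! × 1! × 3!) = 32590958400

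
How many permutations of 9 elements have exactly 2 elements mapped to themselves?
Choose the 2 fixed points C(9,2) = 36, derange the rest: !7 = Σ_{j=0}^{7} (-1)^j·7!/j! = 5040 - 5040 + 2520 - 840 + 210 - 42 + 7 - 1 = 1854. Product = 36 × 1854 = 66744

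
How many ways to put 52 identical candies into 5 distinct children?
C(52+5-1, 5-1) = C(56, 4) = 367290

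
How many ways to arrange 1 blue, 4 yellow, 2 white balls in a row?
7! / (1! × 4! × 2!) = 105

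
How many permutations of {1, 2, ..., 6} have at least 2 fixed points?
Exactly j fixed points: C(6,j)·!(6-j); sum over j ≥ 2 (derangement numbers via !m = (m-1)·(!(m-1) + !(m-2)): !0..!4 = 1, 0, 1, 2, 9). Σ_{j=2}^{6} C(6,j)·!(6-j) = C(6,2)·!4 + C(6,3)·!3 + C(6,4)·!2 + C(6,5)·!1 + C(6,6)·!0 = 15·9 + 20·2 + 15·1 + 6·0 + 1·1 = 191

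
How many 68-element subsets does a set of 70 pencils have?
C(70,68) = 70!/(68!×2!) = 2415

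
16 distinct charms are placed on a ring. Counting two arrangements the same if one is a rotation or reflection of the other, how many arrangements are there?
(16-1)!/2 = 1307674368000/2 = 653837184000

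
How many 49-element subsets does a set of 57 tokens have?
C(57,49) = 57!/(49!×8!) = 1652411475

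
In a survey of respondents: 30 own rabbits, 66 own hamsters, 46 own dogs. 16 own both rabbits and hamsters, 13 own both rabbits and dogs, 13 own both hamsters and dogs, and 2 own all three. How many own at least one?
|A∪B∪C| = 30+66+46-16-13-13+2 = 102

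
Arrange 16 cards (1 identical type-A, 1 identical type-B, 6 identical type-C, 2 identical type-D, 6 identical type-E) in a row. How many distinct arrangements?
16! / (1! × 1! × 6! × 2! × 6!) = 20180160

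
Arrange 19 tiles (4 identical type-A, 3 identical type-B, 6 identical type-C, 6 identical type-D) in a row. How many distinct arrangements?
19! / (4! × 3! × 6! × 6!) = 1629547920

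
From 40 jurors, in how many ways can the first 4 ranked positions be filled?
P(40,4) = 40!/(40-4)! = 2193360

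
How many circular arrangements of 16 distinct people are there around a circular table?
Circular: fix one position, arrange the rest. (16-1)! = 1307674368000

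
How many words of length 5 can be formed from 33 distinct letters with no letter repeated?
P(33,5) = 33!/(33-5)! = 28480320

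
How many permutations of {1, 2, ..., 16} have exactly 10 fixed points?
Choose the 10 fixed points C(16,10) = 8008, derange the rest: !6 = Σ_{j=0}^{6} (-1)^j·6!/j! = 720 - 720 + 360 - 120 + 30 - 6 + 1 = 265. Product = 8008 × 265 = 2122120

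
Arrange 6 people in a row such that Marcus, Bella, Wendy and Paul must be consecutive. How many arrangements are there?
Treat the 4 as one block: (6-4+1)! × 4! = 6 × 24 = 144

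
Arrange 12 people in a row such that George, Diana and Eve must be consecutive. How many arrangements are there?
Treat the 3 as one block: (12-3+1)! × 3! = 3628800 × 6 = 21772800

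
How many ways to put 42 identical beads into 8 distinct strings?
C(42+8-1, 8-1) = C(49, 7) = 85900584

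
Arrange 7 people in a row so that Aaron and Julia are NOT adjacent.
Total - adjacent = 7! - (7-1)!×2 = 5040 - 1440 = 3600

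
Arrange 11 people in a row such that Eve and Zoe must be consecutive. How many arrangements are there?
Treat the 2 as one block: (11-2+1)! × 2! = 3628800 × 2 = 7257600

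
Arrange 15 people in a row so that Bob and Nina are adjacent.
Treat as block: (15-1)! × 2! = 87178291200 × 2 = 174356582400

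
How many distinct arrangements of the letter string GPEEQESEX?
9! / (4! × 1! × 1! × 1! × 1! × 1!) = 15120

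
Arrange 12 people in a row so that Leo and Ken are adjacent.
Treat as block: (12-1)! × 2! = 39916800 × 2 = 79833600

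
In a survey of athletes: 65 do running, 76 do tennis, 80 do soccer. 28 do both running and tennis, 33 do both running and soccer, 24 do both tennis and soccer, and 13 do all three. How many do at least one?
|A∪B∪C| = 65+76+80-28-33-24+13 = 149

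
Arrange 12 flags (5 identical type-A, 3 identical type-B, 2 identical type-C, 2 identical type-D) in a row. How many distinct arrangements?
12! / (5! × 3! × 2! × 2!) = 166320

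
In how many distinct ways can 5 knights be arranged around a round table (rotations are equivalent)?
Circular: fix one position, arrange the rest. (5-1)! = 24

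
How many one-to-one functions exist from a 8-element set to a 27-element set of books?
P(27,8) = 27!/(27-8)! = 89513424000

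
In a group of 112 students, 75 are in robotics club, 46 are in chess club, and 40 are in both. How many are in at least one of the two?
|A∪B| = |A| + |B| - |A∩B| = 75 + 46 - 40 = 81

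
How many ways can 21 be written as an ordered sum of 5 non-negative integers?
C(21+5-1, 5-1) = C(25, 4) = 12650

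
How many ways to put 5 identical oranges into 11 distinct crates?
C(5+11-1, 11-1) = C(15, 10) = 3003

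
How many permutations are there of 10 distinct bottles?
10! = 3628800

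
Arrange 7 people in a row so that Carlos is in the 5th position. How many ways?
Fix one position: (7-1)! = 720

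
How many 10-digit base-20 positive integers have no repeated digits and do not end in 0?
Last digit: 19 nonzero choices. First digit: 18 (nonzero, ≠last). Middle 8: P(18,8) = 1764322560. Total = 603398315520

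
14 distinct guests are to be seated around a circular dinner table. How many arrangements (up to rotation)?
Circular: fix one position, arrange the rest. (14-1)! = 6227020800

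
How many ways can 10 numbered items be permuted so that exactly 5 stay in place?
Choose the 5 fixed points C(10,5) = 252, derange the rest: !5 = Σ_{j=0}^{5} (-1)^j·5!/j! = 120 - 120 + 60 - 20 + 5 - 1 = 44. Product = 252 × 44 = 11088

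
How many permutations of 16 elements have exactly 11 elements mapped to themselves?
Choose the 11 fixed points C(16,11) = 4368, derange the rest: !5 = Σ_{j=0}^{5} (-1)^j·5!/j! = 120 - 120 + 60 - 20 + 5 - 1 = 44. Product = 4368 × 44 = 192192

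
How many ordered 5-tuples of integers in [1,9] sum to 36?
Coefficient of x^36 in (x + x² + ... + x^9)^5. By inclusion-exclusion on dice exceeding 9: Σ_j (-1)^j C(5,j)·C(36-1-9j, 4) = C(5,0)·C(35,4) - C(5,1)·C(26,4) + C(5,2)·C(17,4) - C(5,3)·C(8,4) = 1·52360 - 5·14950 + 10·2380 - 10·70 = 710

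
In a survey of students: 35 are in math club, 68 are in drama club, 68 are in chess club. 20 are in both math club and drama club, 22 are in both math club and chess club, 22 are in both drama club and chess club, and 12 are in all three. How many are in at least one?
|A∪B∪C| = 35+68+68-20-22-22+12 = 119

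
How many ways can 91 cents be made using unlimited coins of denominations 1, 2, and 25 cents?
Coefficient of x^91 in 1/(1-x^1) · 1/(1-x^2) · 1/(1-x^25). Case on j = number of 25-cent coins (j = 0..3); remainder r = 91 - 25j is made from {1,2} in ⌊r/2⌋+1 ways. r = 91, 66, 41, 16 → 46 + 34 + 21 + 9 = 110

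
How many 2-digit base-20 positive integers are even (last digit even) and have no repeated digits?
Last∈{0,2,4,6,8,10,12,14,16,18}. Last=0: 19. Last nonzero: 9×18×P(18,0) = 162. Total = 181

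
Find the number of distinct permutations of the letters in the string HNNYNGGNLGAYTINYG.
17! / (1! × 4! × 1! × 3! × 1! × 1! × 1! × 5!) = 20583763200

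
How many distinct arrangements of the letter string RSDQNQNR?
8! / (1! × 2! × 1! × 2! × 2!) = 5040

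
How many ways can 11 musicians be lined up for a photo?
11! = 39916800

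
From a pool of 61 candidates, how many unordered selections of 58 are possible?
C(61,58) = 61!/(58!×3!) = 35990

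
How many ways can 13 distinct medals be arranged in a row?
13! = 6227020800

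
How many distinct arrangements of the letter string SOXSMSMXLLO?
11! / (2! × 2! × 2! × 3! × 2!) = 415800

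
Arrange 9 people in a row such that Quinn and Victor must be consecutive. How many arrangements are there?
Treat the 2 as one block: (9-2+1)! × 2! = 40320 × 2 = 80640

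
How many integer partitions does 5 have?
Pentagonal recurrence p(n) = p(n-1) + p(n-2) - p(n-5) - p(n-7) + p(n-12) + p(n-15) - ... gives p(0..4) = 1, 1, 2, 3, 5. p(5) = p(4) + p(3) - p(0) = 5 + 3 - 1 = 7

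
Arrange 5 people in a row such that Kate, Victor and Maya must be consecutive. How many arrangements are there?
Treat the 3 as one block: (5-3+1)! × 3! = 6 × 6 = 36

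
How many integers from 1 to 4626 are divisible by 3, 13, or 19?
⌊4626/3⌋+⌊4626/13⌋+⌊4626/19⌋ - ⌊4626/39⌋-⌊4626/57⌋-⌊4626/247⌋ + ⌊4626/741⌋ = 1542+355+243 - 118-81-18 + 6 = 1929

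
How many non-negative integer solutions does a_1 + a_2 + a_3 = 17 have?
C(17+3-1, 3-1) = C(19, 2) = 171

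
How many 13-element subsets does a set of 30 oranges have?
C(30,13) = 30!/(13!×17!) = 119759850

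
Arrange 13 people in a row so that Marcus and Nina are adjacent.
Treat as block: (13-1)! × 2! = 479001600 × 2 = 958003200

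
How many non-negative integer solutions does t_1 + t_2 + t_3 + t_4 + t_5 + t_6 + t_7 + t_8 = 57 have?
C(57+8-1, 8-1) = C(64, 7) = 621216192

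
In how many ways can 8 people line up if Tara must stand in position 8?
Fix one position: (8-1)! = 5040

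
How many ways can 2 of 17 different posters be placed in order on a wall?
P(17,2) = 17!/(17-2)! = 272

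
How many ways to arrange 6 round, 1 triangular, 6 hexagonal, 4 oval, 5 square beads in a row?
22! / (6! × 1! × 6! × 4! × 5!) = 752851139040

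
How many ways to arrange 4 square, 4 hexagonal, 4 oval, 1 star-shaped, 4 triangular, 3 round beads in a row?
20! / (4! × 4! × 4! × 1! × 4! × 3!) = 1222160940000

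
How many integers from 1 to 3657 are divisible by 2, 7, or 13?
⌊3657/2⌋+⌊3657/7⌋+⌊3657/13⌋ - ⌊3657/14⌋-⌊3657/26⌋-⌊3657/91⌋ + ⌊3657/182⌋ = 1828+522+281 - 261-140-40 + 20 = 2210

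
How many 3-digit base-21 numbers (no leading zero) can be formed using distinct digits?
First digit: 20 choices (nonzero). Then descending: 20 × 20 × 19 = 7600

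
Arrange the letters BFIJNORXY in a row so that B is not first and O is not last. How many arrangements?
By inclusion-exclusion: 9! - 2×(9-1)! + (9-2)! = 362880 - 80640 + 5040 = 287280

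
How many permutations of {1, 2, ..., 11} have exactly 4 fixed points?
Choose the 4 fixed points C(11,4) = 330, derange the rest: !7 = Σ_{j=0}^{7} (-1)^j·7!/j! = 5040 - 5040 + 2520 - 840 + 210 - 42 + 7 - 1 = 1854. Product = 330 × 1854 = 611820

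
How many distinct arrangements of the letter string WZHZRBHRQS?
10! / (2! × 1! × 1! × 2! × 1! × 1! × 2!) = 453600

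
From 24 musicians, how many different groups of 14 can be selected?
C(24,14) = 24!/(14!×10!) = 1961256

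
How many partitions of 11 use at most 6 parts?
By conjugation, equals partitions of 11 into parts ≤ 6. Let r_j(i) = number of partitions of i into parts ≤ j, for i = 0..11. r_1(i) = 1 for all i; r_j(i) = r_{j-1}(i) + r_j(i-j). Rows j = 2..6: ≤2: 1 1 2 2 3 3 4 4 5 5 6 6; ≤3: 1 1 2 3 4 5 7 8 10 12 14 16; ≤4: 1 1 2 3 5 6 9 11 15 18 23 27; ≤5: 1 1 2 3 5 7 10 13 18 23 30 37; ≤6: 1 1 2 3 5 7 11 14 20 26 35 44. r_6(11) = 44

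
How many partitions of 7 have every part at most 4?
Let r_j(i) = number of partitions of i into parts ≤ j, for i = 0..7. r_1(i) = 1 for all i; r_j(i) = r_{j-1}(i) + r_j(i-j). Rows j = 2..4: ≤2: 1 1 2 2 3 3 4 4; ≤3: 1 1 2 3 4 5 7 8; ≤4: 1 1 2 3 5 6 9 11. r_4(7) = 11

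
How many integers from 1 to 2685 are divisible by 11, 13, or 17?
⌊2685/11⌋+⌊2685/13⌋+⌊2685/17⌋ - ⌊2685/143⌋-⌊2685/187⌋-⌊2685/221⌋ + ⌊2685/2431⌋ = 244+206+157 - 18-14-12 + 1 = 564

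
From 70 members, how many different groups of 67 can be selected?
C(70,67) = 70!/(67!×3!) = 54740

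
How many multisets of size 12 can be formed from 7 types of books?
C(12+7-1, 7-1) = C(18, 6) = 18564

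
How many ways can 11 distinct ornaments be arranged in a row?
11! = 39916800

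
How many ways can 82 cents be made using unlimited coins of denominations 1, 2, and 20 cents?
Coefficient of x^82 in 1/(1-x^1) · 1/(1-x^2) · 1/(1-x^20). Case on j = number of 20-cent coins (j = 0..4); remainder r = 82 - 20j is made from {1,2} in ⌊r/2⌋+1 ways. r = 82, 62, 42, 22, 2 → 42 + 32 + 22 + 12 + 2 = 110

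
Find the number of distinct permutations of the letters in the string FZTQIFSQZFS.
11! / (2! × 1! × 2! × 2! × 1! × 3!) = 831600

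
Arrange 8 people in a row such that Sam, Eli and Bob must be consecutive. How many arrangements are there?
Treat the 3 as one block: (8-3+1)! × 3! = 720 × 6 = 4320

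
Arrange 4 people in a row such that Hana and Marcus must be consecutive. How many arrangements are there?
Treat the 2 as one block: (4-2+1)! × 2! = 6 × 2 = 12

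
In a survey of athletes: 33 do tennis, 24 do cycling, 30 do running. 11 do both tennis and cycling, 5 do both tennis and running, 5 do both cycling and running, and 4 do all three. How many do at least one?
|A∪B∪C| = 33+24+30-11-5-5+4 = 70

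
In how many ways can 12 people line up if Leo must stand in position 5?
Fix one position: (12-1)! = 39916800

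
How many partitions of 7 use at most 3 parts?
By conjugation, equals partitions of 7 into parts ≤ 3. Let r_j(i) = number of partitions of i into parts ≤ j, for i = 0..7. r_1(i) = 1 for all i; r_j(i) = r_{j-1}(i) + r_j(i-j). Rows j = 2..3: ≤2: 1 1 2 2 3 3 4 4; ≤3: 1 1 2 3 4 5 7 8. r_3(7) = 8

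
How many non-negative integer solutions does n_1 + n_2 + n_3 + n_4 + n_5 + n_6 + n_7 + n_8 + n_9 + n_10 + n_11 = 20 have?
C(20+11-1, 11-1) = C(30, 10) = 30045015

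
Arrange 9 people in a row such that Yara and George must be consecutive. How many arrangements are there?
Treat the 2 as one block: (9-2+1)! × 2! = 40320 × 2 = 80640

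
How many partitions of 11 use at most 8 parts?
By conjugation, equals partitions of 11 into parts ≤ 8. Let r_j(i) = number of partitions of i into parts ≤ j, for i = 0..11. r_1(i) = 1 for all i; r_j(i) = r_{j-1}(i) + r_j(i-j). Rows j = 2..8: ≤2: 1 1 2 2 3 3 4 4 5 5 6 6; ≤3: 1 1 2 3 4 5 7 8 10 12 14 16; ≤4: 1 1 2 3 5 6 9 11 15 18 23 27; ≤5: 1 1 2 3 5 7 10 13 18 23 30 37; ≤6: 1 1 2 3 5 7 11 14 20 26 35 44; ≤7: 1 1 2 3 5 7 11 15 21 28 38 49; ≤8: 1 1 2 3 5 7 11 15 22 29 40 52. r_8(11) = 52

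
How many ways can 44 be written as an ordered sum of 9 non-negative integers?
C(44+9-1, 9-1) = C(52, 8) = 752538150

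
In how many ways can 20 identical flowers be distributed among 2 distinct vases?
C(20+2-1, 2-1) = C(21, 1) = 21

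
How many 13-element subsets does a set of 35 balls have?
C(35,13) = 35!/(13!×22!) = 1476337800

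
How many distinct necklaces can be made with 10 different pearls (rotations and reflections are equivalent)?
(10-1)!/2 = 362880/2 = 181440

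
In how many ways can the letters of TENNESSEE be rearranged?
9! / (1! × 4! × 2! × 2!) = 3780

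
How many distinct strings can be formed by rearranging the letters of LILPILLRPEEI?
12! / (1! × 3! × 4! × 2! × 2!) = 831600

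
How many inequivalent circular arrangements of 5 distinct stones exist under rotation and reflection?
(5-1)!/2 = 24/2 = 12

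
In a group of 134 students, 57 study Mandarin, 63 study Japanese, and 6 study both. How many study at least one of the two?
|A∪B| = |A| + |B| - |A∩B| = 57 + 63 - 6 = 114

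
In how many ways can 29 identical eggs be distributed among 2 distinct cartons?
C(29+2-1, 2-1) = C(30, 1) = 30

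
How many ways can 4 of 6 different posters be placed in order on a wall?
P(6,4) = 6!/(6-4)! = 360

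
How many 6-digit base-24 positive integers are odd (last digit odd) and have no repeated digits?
Last∈{1,3,5,7,9,11,13,15,17,19,21,23}. Last=0: 0. Last nonzero: 12×22×P(22,4) = 46347840. Total = 46347840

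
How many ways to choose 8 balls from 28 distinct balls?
C(28,8) = 28!/(8!×20!) = 3108105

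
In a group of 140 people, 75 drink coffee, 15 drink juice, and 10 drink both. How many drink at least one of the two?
|A∪B| = |A| + |B| - |A∩B| = 75 + 15 - 10 = 80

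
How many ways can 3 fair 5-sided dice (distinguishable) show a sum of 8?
Coefficient of x^8 in (x + x² + ... + x^5)^3. By inclusion-exclusion on dice exceeding 5: Σ_j (-1)^j C(3,j)·C(8-1-5j, 2) = C(3,0)·C(7,2) - C(3,1)·C(2,2) = 1·21 - 3·1 = 18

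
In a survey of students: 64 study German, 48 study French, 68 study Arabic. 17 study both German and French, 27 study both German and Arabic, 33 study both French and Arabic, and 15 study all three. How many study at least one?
|A∪B∪C| = 64+48+68-17-27-33+15 = 118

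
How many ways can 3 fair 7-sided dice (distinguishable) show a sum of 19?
Coefficient of x^19 in (x + x² + ... + x^7)^3. By inclusion-exclusion on dice exceeding 7: Σ_j (-1)^j C(3,j)·C(19-1-7j, 2) = C(3,0)·C(18,2) - C(3,1)·C(11,2) + C(3,2)·C(4,2) = 1·153 - 3·55 + 3·6 = 6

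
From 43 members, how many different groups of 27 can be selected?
C(43,27) = 43!/(27!×16!) = 265182149218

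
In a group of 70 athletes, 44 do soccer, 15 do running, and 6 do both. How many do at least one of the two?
|A∪B| = |A| + |B| - |A∩B| = 44 + 15 - 6 = 53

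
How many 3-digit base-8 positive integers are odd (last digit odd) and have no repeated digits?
Last∈{1,3,5,7}. Last=0: 0. Last nonzero: 4×6×P(6,1) = 144. Total = 144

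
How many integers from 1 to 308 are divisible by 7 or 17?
⌊308/7⌋ + ⌊308/17⌋ - ⌊308/119⌋ = 44 + 18 - 2 = 60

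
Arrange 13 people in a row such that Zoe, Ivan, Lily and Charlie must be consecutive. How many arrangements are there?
Treat the 4 as one block: (13-4+1)! × 4! = 3628800 × 24 = 87091200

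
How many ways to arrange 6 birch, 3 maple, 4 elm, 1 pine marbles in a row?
14! / (6! × 3! × 4! × 1!) = 840840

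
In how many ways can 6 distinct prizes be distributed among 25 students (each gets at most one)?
P(25,6) = 25!/(25-6)! = 127512000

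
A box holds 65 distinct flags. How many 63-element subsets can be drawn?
C(65,63) = 65!/(63!×2!) = 2080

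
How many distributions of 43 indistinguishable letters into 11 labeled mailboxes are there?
C(43+11-1, 11-1) = C(53, 10) = 19499099620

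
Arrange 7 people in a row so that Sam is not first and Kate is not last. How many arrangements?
By inclusion-exclusion: 7! - 2×(7-1)! + (7-2)! = 5040 - 1440 + 120 = 3720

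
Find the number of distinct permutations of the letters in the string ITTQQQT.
7! / (1! × 3! × 3!) = 140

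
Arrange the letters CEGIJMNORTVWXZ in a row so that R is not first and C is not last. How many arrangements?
By inclusion-exclusion: 14! - 2×(14-1)! + (14-2)! = 87178291200 - 12454041600 + 479001600 = 75203251200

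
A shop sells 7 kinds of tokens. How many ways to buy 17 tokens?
C(17+7-1, 7-1) = C(23, 6) = 100947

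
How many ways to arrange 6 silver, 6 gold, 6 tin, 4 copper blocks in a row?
22! / (6! × 6! × 6! × 4!) = 125475189840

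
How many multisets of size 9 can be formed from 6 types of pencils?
C(9+6-1, 6-1) = C(14, 5) = 2002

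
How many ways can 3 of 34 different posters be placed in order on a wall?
P(34,3) = 34!/(34-3)! = 35904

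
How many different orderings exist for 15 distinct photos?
15! = 1307674368000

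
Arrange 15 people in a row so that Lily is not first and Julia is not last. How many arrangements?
By inclusion-exclusion: 15! - 2×(15-1)! + (15-2)! = 1307674368000 - 174356582400 + 6227020800 = 1139544806400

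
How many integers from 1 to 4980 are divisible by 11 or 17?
⌊4980/11⌋ + ⌊4980/17⌋ - ⌊4980/187⌋ = 452 + 292 - 26 = 718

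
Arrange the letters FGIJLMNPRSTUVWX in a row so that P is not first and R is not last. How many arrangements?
By inclusion-exclusion: 15! - 2×(15-1)! + (15-2)! = 1307674368000 - 174356582400 + 6227020800 = 1139544806400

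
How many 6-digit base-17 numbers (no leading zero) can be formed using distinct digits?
First digit: 16 choices (nonzero). Then descending: 16 × 16 × 15 × 14 × 13 × 12 = 8386560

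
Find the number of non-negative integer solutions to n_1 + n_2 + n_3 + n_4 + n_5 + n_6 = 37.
C(37+6-1, 6-1) = C(42, 5) = 850668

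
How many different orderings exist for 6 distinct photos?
6! = 720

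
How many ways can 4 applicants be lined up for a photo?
4! = 24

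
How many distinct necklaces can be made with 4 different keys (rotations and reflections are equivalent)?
(4-1)!/2 = 6/2 = 3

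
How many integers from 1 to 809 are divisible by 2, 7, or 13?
⌊809/2⌋+⌊809/7⌋+⌊809/13⌋ - ⌊809/14⌋-⌊809/26⌋-⌊809/91⌋ + ⌊809/182⌋ = 404+115+62 - 57-31-8 + 4 = 489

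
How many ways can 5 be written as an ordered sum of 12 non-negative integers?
C(5+12-1, 12-1) = C(16, 11) = 4368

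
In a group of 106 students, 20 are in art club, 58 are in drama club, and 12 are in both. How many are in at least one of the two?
|A∪B| = |A| + |B| - |A∩B| = 20 + 58 - 12 = 66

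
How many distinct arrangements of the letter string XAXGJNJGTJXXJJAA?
16! / (1! × 3! × 4! × 5! × 2! × 1!) = 605404800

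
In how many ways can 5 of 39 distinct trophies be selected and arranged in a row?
P(39,5) = 39!/(39-5)! = 69090840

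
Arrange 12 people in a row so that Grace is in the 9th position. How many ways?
Fix one position: (12-1)! = 39916800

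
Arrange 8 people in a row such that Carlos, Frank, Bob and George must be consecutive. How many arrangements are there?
Treat the 4 as one block: (8-4+1)! × 4! = 120 × 24 = 2880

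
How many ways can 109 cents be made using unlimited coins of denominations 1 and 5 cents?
Coefficient of x^109 in 1/(1-x^1) · 1/(1-x^5). Use j coins of 5 for j = 0..⌊109/5⌋ = 21, the rest in 1s: 21 + 1 = 22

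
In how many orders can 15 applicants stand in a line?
15! = 1307674368000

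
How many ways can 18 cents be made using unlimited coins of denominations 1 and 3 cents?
Coefficient of x^18 in 1/(1-x^1) · 1/(1-x^3). Use j coins of 3 for j = 0..⌊18/3⌋ = 6, the rest in 1s: 6 + 1 = 7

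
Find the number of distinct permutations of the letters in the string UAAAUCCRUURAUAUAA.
17! / (6! × 2! × 7! × 2!) = 24504480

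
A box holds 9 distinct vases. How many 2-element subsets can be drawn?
C(9,2) = 9!/(2!×7!) = 36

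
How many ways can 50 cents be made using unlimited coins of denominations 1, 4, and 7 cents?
Coefficient of x^50 in 1/(1-x^1) · 1/(1-x^4) · 1/(1-x^7). Case on j = number of 7-cent coins (j = 0..7); remainder r = 50 - 7j is made from {1,4} in ⌊r/4⌋+1 ways. r = 50, 43, 36, 29, 22, 15, 8, 1 → 13 + 11 + 10 + 8 + 6 + 4 + 3 + 1 = 56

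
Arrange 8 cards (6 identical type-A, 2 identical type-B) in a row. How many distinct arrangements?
8! / (6! × 2!) = 28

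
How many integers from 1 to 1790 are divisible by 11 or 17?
⌊1790/11⌋ + ⌊1790/17⌋ - ⌊1790/187⌋ = 162 + 105 - 9 = 258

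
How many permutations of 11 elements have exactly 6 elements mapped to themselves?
Choose the 6 fixed points C(11,6) = 462, derange the rest: !5 = Σ_{j=0}^{5} (-1)^j·5!/j! = 120 - 120 + 60 - 20 + 5 - 1 = 44. Product = 462 × 44 = 20328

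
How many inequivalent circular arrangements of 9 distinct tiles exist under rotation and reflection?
(9-1)!/2 = 40320/2 = 20160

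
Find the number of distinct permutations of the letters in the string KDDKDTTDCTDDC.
13! / (2! × 6! × 2! × 3!) = 360360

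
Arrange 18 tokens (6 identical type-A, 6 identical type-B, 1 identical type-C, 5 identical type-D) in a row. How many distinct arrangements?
18! / (6! × 6! × 1! × 5!) = 102918816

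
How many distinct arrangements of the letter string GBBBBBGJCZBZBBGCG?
17! / (2! × 1! × 4! × 8! × 2!) = 91891800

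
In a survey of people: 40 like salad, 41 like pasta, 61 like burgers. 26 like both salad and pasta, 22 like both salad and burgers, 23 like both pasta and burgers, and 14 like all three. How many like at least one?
|A∪B∪C| = 40+41+61-26-22-23+14 = 85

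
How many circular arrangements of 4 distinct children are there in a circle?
Circular: fix one position, arrange the rest. (4-1)! = 6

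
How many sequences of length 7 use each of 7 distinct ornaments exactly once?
7! = 5040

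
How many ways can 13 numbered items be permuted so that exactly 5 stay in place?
Choose the 5 fixed points C(13,5) = 1287, derange the rest: !8 = Σ_{j=0}^{8} (-1)^j·8!/j! = 40320 - 40320 + 20160 - 6720 + 1680 - 336 + 56 - 8 + 1 = 14833. Product = 1287 × 14833 = 19090071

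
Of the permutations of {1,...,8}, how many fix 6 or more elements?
Exactly j fixed points: C(8,j)·!(8-j); sum over j ≥ 6 (derangement numbers via !m = (m-1)·(!(m-1) + !(m-2)): !0..!2 = 1, 0, 1). Σ_{j=6}^{8} C(8,j)·!(8-j) = C(8,6)·!2 + C(8,7)·!1 + C(8,8)·!0 = 28·1 + 8·0 + 1·1 = 29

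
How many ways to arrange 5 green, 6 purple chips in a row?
11! / (5! × 6!) = 462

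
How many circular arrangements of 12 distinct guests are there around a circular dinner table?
Circular: fix one position, arrange the rest. (12-1)! = 39916800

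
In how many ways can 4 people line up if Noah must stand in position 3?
Fix one position: (4-1)! = 6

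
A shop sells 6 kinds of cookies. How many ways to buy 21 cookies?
C(21+6-1, 6-1) = C(26, 5) = 65780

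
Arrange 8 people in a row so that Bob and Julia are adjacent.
Treat as block: (8-1)! × 2! = 5040 × 2 = 10080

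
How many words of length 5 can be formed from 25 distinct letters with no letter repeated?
P(25,5) = 25!/(25-5)! = 6375600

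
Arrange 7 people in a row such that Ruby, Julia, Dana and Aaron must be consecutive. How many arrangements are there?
Treat the 4 as one block: (7-4+1)! × 4! = 24 × 24 = 576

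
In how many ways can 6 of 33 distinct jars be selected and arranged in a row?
P(33,6) = 33!/(33-6)! = 797448960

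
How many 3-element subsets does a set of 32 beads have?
C(32,3) = 32!/(3!×29!) = 4960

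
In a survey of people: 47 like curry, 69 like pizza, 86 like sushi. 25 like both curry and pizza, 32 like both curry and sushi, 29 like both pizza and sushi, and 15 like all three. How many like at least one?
|A∪B∪C| = 47+69+86-25-32-29+15 = 131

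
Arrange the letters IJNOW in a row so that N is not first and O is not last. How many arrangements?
By inclusion-exclusion: 5! - 2×(5-1)! + (5-2)! = 120 - 48 + 6 = 78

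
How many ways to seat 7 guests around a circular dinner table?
Circular: fix one position, arrange the rest. (7-1)! = 720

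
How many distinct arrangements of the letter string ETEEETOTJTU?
11! / (1! × 1! × 4! × 4! × 1!) = 69300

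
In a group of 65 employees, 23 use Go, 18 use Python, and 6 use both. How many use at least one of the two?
|A∪B| = |A| + |B| - |A∩B| = 23 + 18 - 6 = 35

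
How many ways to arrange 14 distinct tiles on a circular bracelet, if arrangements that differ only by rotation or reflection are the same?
(14-1)!/2 = 6227020800/2 = 3113510400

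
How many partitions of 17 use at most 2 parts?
By conjugation, equals partitions of 17 into parts ≤ 2. Let r_j(i) = number of partitions of i into parts ≤ j, for i = 0..17. r_1(i) = 1 for all i; r_j(i) = r_{j-1}(i) + r_j(i-j). Rows j = 2..2: ≤2: 1 1 2 2 3 3 4 4 5 5 6 6 7 7 8 8 9 9. r_2(17) = 9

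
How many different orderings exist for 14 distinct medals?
14! = 87178291200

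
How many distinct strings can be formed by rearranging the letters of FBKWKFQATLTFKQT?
15! / (3! × 2! × 3! × 3! × 1! × 1! × 1! × 1!) = 3027024000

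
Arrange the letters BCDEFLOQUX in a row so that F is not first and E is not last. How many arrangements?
By inclusion-exclusion: 10! - 2×(10-1)! + (10-2)! = 3628800 - 725760 + 40320 = 2943360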